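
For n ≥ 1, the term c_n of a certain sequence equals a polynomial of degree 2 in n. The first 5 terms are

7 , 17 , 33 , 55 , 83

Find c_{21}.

1347

1st diffs: 10, 16, 22, 28.
2nd diffs: 6, 6, 6 (constant).
Newton forward-difference form: c_n = 7 + 10·C(n-1,1) + 6·C(n-1,2).
At n = 21: n-1 = 20, so c_{21} = 7 + 200 + 1140 = 1347.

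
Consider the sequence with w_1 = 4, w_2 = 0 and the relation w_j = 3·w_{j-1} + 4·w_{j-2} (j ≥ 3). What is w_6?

816

Compute successive terms:
w_3 = 16  w_4 = 48  w_5 = 208  w_6 = 816.
(Characteristic roots are 4 and -1.)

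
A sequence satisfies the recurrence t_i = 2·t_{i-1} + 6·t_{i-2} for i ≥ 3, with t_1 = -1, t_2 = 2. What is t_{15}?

4905088

Applying the relation repeatedly:
t_3 = -2;  t_4 = 8;  t_5 = 4;  …;  t_{12} = 101504;  t_{13} = 368704;  t_{14} = 1346432;  t_{15} = 4905088.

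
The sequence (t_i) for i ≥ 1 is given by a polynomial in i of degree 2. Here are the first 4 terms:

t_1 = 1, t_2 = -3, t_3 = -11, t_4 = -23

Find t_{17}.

-543

1st diffs: -4, -8, -12.
2nd diffs: -4, -4 (constant).
Newton forward-difference form: t_i = 1 + (-4)·C(i-1,1) + (-4)·C(i-1,2).
At i = 17: i-1 = 16, so t_{17} = 1 - 64 - 480 = -543.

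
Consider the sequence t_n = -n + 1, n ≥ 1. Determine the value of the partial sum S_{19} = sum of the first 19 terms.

Over n = 1..19: Σn = 190.
Total = (-1)·190 + (1)·19 = -171.

-171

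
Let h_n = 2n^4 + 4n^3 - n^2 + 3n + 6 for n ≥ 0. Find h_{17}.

h_{17} = 2·17^4 + 4·17^3 - 1·17^2 + 3·17 + 6 = 186462.

186462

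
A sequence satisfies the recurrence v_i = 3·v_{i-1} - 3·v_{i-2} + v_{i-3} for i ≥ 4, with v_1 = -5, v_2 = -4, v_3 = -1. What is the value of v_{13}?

Compute successive terms:
v_4 = 4;  v_5 = 11;  v_6 = 20;  v_7 = 31;  v_8 = 44;  v_9 = 59;  v_{10} = 76;  v_{11} = 95;  v_{12} = 116;  v_{13} = 139.

139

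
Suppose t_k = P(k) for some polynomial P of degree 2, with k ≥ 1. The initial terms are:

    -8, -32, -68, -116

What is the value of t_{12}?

-932

1st diffs: -24, -36, -48.
2nd diffs: -12, -12 (constant).
So t_k = -6k^2 - 6k + 4.
Evaluating at k = 12 gives t_{12} = -932.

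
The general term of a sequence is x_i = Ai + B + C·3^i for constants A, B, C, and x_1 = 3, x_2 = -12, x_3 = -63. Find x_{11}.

At i = 1, 2, 3: A + B + 3C = 3; 2A + B + 9C = -12; 3A + B + 27C = -63.
Subtracting the first from the second: A + 6C = -15.
Subtracting the second from the third: A + 18C = -51.
Solving: C = -3, A = 3, then B = 9.
So x_i = 3·i + 9 + (-3)·3^i; at i=11 this is -531399.

-531399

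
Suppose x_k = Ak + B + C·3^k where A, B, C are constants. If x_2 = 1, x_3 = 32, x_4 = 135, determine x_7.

Plug in k = 2, 3, 4: 2A + B + 9C = 1; 3A + B + 27C = 32; 4A + B + 81C = 135.
Subtracting the first from the second: A + 18C = 31.
Subtracting the second from the third: A + 54C = 103.
Solving: C = 2, A = -5, then B = -7.
Hence x_7 = -5·7 + (-7) + 2·2187 = 4332.

4332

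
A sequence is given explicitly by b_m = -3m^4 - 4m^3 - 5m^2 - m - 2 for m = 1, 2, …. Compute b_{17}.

-271679

b_{17} = -3·17^4 - 4·17^3 - 5·17^2 - 1·17 - 2 = -271679.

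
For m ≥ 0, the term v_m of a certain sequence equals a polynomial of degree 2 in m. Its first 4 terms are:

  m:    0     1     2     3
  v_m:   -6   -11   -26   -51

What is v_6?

1st diffs: -5, -15, -25.
2nd diffs: -10, -10 (constant).
Newton forward-difference form: v_m = -6 + (-5)·C(m,1) + (-10)·C(m,2).
At m = 6: m = 6, so v_6 = -6 - 30 - 150 = -186.

-186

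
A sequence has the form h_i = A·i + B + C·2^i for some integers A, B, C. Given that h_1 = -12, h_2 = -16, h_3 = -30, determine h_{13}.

Plug in i = 1, 2, 3: A + B + 2C = -12; 2A + B + 4C = -16; 3A + B + 8C = -30.
Subtracting the first from the second: A + 2C = -4.
Subtracting the second from the third: A + 4C = -14.
Solving: C = -5, A = 6, then B = -8.
Therefore h_{13} = 78 + (-8) + (-5)·8192 = -40890.

-40890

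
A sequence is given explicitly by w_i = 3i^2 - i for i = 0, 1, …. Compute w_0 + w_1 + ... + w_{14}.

2940

Over i = 0..14: Σi = 105, Σi² = 1015.
Total = (3)·1015 + (-1)·105 = 2940.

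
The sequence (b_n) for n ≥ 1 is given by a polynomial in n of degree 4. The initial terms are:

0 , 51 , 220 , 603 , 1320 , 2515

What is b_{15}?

1st diffs: 51, 169, 383, 717, 1195.
2nd diffs: 118, 214, 334, 478.
3rd diffs: 96, 120, 144.
4th diffs: 24, 24 (constant).
Newton forward-difference form: b_n = 51·C(n-1,1) + 118·C(n-1,2) + 96·C(n-1,3) + 24·C(n-1,4).
At n = 15: n-1 = 14, so b_{15} = 714 + 10738 + 34944 + 24024 = 70420.

70420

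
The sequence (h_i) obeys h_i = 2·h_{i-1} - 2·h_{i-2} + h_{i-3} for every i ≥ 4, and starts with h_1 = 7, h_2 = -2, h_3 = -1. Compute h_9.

-1

Applying the relation repeatedly:
h_4 = 9, h_5 = 18, h_6 = 17, h_7 = 7, h_8 = -2, h_9 = -1.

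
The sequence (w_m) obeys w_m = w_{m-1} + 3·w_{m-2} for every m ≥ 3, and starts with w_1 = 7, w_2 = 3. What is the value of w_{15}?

w_3 = 24;  w_4 = 33;  w_5 = 105;  …;  w_{12} = 32388;  w_{13} = 74823;  w_{14} = 171987;  w_{15} = 396456.

396456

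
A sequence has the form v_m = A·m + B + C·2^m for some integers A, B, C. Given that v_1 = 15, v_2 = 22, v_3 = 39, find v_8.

At m = 1, 2, 3: A + B + 2C = 15; 2A + B + 4C = 22; 3A + B + 8C = 39.
Subtracting the first from the second: A + 2C = 7.
Subtracting the second from the third: A + 4C = 17.
Solving: C = 5, A = -3, then B = 8.
So v_m = -3·m + 8 + 5·2^m; at m=8 this is 1264.

1264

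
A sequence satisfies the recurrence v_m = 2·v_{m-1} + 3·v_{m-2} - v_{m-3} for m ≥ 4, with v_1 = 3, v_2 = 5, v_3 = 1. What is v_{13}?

156191

v_4 = 14, v_5 = 26, v_6 = 93, v_7 = 250, v_8 = 753, v_9 = 2163, v_{10} = 6335, v_{11} = 18406, v_{12} = 53654, v_{13} = 156191.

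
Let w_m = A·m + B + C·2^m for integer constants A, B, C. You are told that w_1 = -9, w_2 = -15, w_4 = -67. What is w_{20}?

Write the equations: A + B + 2C = -9; 2A + B + 4C = -15; 4A + B + 16C = -67.
Subtracting the first from the second: A + 2C = -6.
Subtracting the second from the third: 2A + 12C = -52.
Solving: C = -5, A = 4, then B = -3.
So w_m = 4·m + (-3) + (-5)·2^m; at m=20 this is -5242803.

-5242803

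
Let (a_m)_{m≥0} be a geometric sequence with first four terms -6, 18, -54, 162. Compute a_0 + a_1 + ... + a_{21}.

Common ratio r = -3.
a_m = (-6)·(-3)^(m-0).
S = (-6)·((-3)^22 - 1)/(-3 - 1) = (-6)·(31381059609 - 1)/(-4) = 47071589412.

47071589412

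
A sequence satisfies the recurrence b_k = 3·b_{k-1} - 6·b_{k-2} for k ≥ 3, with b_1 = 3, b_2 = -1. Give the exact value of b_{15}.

667035

Iterate the recurrence:
b_3 = -21;  b_4 = -57;  b_5 = -45;  …;  b_{12} = -16281;  b_{13} = 124659;  b_{14} = 471663;  b_{15} = 667035.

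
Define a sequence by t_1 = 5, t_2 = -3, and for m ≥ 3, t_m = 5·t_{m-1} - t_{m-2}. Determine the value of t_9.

-245060

Applying the relation repeatedly:
t_3 = -20  t_4 = -97  t_5 = -465  t_6 = -2228  t_7 = -10675  t_8 = -51147  t_9 = -245060.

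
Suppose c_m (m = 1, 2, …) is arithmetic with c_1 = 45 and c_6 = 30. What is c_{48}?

-96

Common difference d = (30 - 45) / (6 - 1) = -3.
c_m = 45 + (m - 1)·(-3).
c_{48} = 45 + 47·(-3) = -96.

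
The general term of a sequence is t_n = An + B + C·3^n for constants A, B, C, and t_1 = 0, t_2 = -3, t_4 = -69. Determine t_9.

-19656

At n = 1, 2, 4: A + B + 3C = 0; 2A + B + 9C = -3; 4A + B + 81C = -69.
Subtracting the first from the second: A + 6C = -3.
Subtracting the second from the third: 2A + 72C = -66.
Solving: C = -1, A = 3, then B = 0.
Hence t_9 = 3·9 + 0 + (-1)·19683 = -19656.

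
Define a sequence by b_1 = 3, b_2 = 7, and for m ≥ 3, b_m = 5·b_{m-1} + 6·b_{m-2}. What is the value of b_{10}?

14396707

Iterate the recurrence:
b_3 = 53, b_4 = 307, b_5 = 1853, b_6 = 11107, b_7 = 66653, b_8 = 399907, b_9 = 2399453, b_{10} = 14396707.
(Characteristic roots are 6 and -1.)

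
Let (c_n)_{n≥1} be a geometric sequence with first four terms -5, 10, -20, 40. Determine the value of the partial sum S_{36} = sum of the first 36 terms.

Common ratio r = -2.
c_n = (-5)·(-2)^(n-1).
S = (-5)·((-2)^36 - 1)/(-2 - 1) = (-5)·(68719476736 - 1)/(-3) = 114532461225.

114532461225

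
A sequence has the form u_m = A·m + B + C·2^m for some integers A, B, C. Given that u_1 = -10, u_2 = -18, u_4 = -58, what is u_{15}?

-98336

Plug in m = 1, 2, 4: A + B + 2C = -10; 2A + B + 4C = -18; 4A + B + 16C = -58.
Subtracting the first from the second: A + 2C = -8.
Subtracting the second from the third: 2A + 12C = -40.
Solving: C = -3, A = -2, then B = -2.
So u_m = -2·m + (-2) + (-3)·2^m; at m=15 this is -98336.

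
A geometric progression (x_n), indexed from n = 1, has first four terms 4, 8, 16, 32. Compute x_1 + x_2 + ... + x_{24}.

Common ratio r = 2.
x_n = 4·2^(n-1).
S = 4·(2^24 - 1)/(2 - 1) = 4·(16777216 - 1)/(1) = 67108860.

67108860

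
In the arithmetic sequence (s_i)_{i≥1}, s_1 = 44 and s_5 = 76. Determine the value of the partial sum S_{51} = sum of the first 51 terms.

12444

Common difference d = (76 - 44) / (5 - 1) = 8.
s_i = 44 + (i - 1)·8.
s_{51} = 444; S = 51·(44 + 444)/2 = 12444.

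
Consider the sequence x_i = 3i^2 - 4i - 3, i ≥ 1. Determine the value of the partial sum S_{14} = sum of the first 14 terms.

2583

Over i = 1..14: Σi = 105, Σi² = 1015.
Total = (3)·1015 + (-4)·105 + (-3)·14 = 2583.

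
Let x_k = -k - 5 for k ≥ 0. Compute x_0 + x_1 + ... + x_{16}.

Over k = 0..16: Σk = 136.
Total = (-1)·136 + (-5)·17 = -221.

-221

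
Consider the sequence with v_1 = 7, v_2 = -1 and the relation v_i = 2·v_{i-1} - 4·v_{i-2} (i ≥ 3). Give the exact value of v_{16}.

Step forward from the initial values:
v_3 = -30, v_4 = -56, v_5 = 8, …, v_{13} = 28672, v_{14} = -4096, v_{15} = -122880, v_{16} = -229376.

-229376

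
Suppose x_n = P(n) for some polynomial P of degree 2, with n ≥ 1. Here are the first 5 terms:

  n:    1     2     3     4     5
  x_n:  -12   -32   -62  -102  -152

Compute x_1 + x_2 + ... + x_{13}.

-4576

1st diffs: -20, -30, -40, -50.
2nd diffs: -10, -10, -10 (constant).
Newton forward-difference form: x_n = -12 + (-20)·C(n-1,1) + (-10)·C(n-1,2).
Continuing: …, -212, -282, -362, -452, …, x_{13} = -912.
Summing n = 1..13 (13 terms) gives -4576.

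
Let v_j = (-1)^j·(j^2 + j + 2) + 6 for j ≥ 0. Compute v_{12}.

164

(-1)^12 = 1; j^2 + j + 2 at j=12 is 158; so v_{12} = 164.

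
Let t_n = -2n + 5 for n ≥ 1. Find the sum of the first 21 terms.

-357

Over n = 1..21: Σn = 231.
Total = (-2)·231 + (5)·21 = -357.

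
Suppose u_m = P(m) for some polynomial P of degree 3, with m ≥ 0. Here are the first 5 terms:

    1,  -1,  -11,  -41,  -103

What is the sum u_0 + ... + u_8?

1st diffs: -2, -10, -30, -62.
2nd diffs: -8, -20, -32.
3rd diffs: -12, -12 (constant).
Newton forward-difference form: u_m = 1 + (-2)·C(m,1) + (-8)·C(m,2) + (-12)·C(m,3).
Continuing: -209, -371, -601, -911.
Summing m = 0..8 (9 terms) gives -2247.

-2247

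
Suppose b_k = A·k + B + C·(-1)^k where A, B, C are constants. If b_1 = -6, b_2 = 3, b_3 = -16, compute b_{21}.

The three given values yield: A + B - C = -6; 2A + B + C = 3; 3A + B - C = -16.
Subtracting the first from the second: A + 2C = 9.
Subtracting the second from the third: A - 2C = -19.
Solving: C = 7, A = -5, then B = 6.
Therefore b_{21} = -105 + 6 + 7·(-1) = -106.

-106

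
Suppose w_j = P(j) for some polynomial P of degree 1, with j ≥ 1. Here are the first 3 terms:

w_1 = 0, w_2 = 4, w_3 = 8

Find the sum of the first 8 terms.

112

1st diffs: 4, 4 (constant).
So w_j = 4j - 4.
Continuing: …, 12, 16, 20, 24, …, w_8 = 28.
Summing j = 1..8 (8 terms) gives 112.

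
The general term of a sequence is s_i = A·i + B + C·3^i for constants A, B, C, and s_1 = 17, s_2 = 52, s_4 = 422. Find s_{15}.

71744607

At i = 1, 2, 4: A + B + 3C = 17; 2A + B + 9C = 52; 4A + B + 81C = 422.
Subtracting the first from the second: A + 6C = 35.
Subtracting the second from the third: 2A + 72C = 370.
Solving: C = 5, A = 5, then B = -3.
Therefore s_{15} = 75 + (-3) + 5·14348907 = 71744607.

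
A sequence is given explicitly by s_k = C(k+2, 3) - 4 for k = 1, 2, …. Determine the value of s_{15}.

676

C(17, 3) = 680, so s_{15} = 676.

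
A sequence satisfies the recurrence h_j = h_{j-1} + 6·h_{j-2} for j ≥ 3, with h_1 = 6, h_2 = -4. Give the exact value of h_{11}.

98984

h_3 = 32; h_4 = 8; h_5 = 200; h_6 = 248; h_7 = 1448; h_8 = 2936; h_9 = 11624; h_{10} = 29240; h_{11} = 98984.
(Characteristic roots are 3 and -2.)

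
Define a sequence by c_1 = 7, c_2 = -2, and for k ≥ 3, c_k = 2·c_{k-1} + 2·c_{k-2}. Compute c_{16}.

3180544

c_3 = 10  c_4 = 16  c_5 = 52  …  c_{13} = 155968  c_{14} = 426112  c_{15} = 1164160  c_{16} = 3180544.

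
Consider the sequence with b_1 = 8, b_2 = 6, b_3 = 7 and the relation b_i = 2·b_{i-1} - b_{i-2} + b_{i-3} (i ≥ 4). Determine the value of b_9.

Applying the relation repeatedly:
b_4 = 16, b_5 = 31, b_6 = 53, b_7 = 91, b_8 = 160, b_9 = 282.

282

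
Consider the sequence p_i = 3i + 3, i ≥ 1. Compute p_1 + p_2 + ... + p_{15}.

Over i = 1..15: Σi = 120.
Total = (3)·120 + (3)·15 = 405.

405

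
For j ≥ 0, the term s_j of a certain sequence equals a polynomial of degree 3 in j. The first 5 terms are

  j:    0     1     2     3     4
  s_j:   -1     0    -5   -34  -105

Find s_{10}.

1st diffs: 1, -5, -29, -71.
2nd diffs: -6, -24, -42.
3rd diffs: -18, -18 (constant).
Newton forward-difference form: s_j = -1 + 1·C(j,1) + (-6)·C(j,2) + (-18)·C(j,3).
At j = 10: j = 10, so s_{10} = -1 + 10 - 270 - 2160 = -2421.

-2421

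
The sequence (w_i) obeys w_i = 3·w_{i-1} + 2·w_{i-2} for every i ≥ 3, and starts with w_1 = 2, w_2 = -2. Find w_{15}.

-11237618

Step forward from the initial values:
w_3 = -2;  w_4 = -10;  w_5 = -34;  …;  w_{12} = -248746;  w_{13} = -885922;  w_{14} = -3155258;  w_{15} = -11237618.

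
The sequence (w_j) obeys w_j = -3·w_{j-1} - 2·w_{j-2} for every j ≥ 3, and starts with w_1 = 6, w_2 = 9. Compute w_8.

1899

w_3 = -39;  w_4 = 99;  w_5 = -219;  w_6 = 459;  w_7 = -939;  w_8 = 1899.
(Characteristic roots are -1 and -2.)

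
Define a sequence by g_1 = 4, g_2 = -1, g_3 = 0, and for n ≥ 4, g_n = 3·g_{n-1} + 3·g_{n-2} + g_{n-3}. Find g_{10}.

1939

Iterate the recurrence:
g_4 = 1;  g_5 = 2;  g_6 = 9;  g_7 = 34;  g_8 = 131;  g_9 = 504;  g_{10} = 1939.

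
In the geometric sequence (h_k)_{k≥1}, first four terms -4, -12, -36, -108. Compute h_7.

Common ratio r = 3.
h_k = (-4)·3^(k-1).
h_7 = (-4)·3^6 = -2916.

-2916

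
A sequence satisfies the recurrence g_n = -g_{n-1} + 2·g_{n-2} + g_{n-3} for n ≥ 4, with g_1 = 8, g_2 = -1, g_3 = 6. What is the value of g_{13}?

697

Applying the relation repeatedly:
g_4 = 0;  g_5 = 11;  g_6 = -5;  g_7 = 27;  g_8 = -26;  g_9 = 75;  g_{10} = -100;  g_{11} = 224;  g_{12} = -349;  g_{13} = 697.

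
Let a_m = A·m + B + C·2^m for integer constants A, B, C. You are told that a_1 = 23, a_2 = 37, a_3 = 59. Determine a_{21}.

At m = 1, 2, 3: A + B + 2C = 23; 2A + B + 4C = 37; 3A + B + 8C = 59.
Subtracting the first from the second: A + 2C = 14.
Subtracting the second from the third: A + 4C = 22.
Solving: C = 4, A = 6, then B = 9.
Therefore a_{21} = 126 + 9 + 4·2097152 = 8388743.

8388743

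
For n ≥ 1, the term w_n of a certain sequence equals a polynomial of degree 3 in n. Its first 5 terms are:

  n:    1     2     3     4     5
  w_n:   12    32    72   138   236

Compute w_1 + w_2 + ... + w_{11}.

6512

1st diffs: 20, 40, 66, 98.
2nd diffs: 20, 26, 32.
3rd diffs: 6, 6 (constant).
Newton forward-difference form: w_n = 12 + 20·C(n-1,1) + 20·C(n-1,2) + 6·C(n-1,3).
Continuing: …, 372, 552, 782, 1068, …, w_{11} = 1832.
Summing n = 1..11 (11 terms) gives 6512.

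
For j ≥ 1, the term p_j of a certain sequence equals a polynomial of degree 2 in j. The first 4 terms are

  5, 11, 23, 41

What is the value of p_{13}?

473

1st diffs: 6, 12, 18.
2nd diffs: 6, 6 (constant).
So p_j = 3j^2 - 3j + 5.
Evaluating at j = 13 gives p_{13} = 473.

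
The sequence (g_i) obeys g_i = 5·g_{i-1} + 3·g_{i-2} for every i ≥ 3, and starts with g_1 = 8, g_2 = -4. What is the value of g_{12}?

8233628

Applying the relation repeatedly:
g_3 = 4; g_4 = 8; g_5 = 52; g_6 = 284; g_7 = 1576; g_8 = 8732; g_9 = 48388; g_{10} = 268136; g_{11} = 1485844; g_{12} = 8233628.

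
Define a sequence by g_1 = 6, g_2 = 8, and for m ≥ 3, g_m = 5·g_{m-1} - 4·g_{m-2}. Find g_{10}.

Step forward from the initial values:
g_3 = 16;  g_4 = 48;  g_5 = 176;  g_6 = 688;  g_7 = 2736;  g_8 = 10928;  g_9 = 43696;  g_{10} = 174768.
(Characteristic roots are 4 and 1.)

174768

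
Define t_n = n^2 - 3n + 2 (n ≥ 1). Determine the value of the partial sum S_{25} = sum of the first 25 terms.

Over n = 1..25: Σn = 325, Σn² = 5525.
Total = (1)·5525 + (-3)·325 + (2)·25 = 4600.

4600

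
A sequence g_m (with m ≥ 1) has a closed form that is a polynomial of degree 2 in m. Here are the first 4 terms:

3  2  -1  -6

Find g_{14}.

1st diffs: -1, -3, -5.
2nd diffs: -2, -2 (constant).
So g_m = -m^2 + 2m + 2.
Evaluating at m = 14 gives g_{14} = -166.

-166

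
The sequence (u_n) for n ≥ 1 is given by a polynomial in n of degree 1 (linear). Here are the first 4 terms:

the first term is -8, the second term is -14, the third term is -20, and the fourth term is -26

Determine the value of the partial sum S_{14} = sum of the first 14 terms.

-658

1st diffs: -6, -6, -6 (constant).
So u_n = -6n - 2.
Continuing: …, -32, -38, -44, -50, …, u_{14} = -86.
Summing n = 1..14 (14 terms) gives -658.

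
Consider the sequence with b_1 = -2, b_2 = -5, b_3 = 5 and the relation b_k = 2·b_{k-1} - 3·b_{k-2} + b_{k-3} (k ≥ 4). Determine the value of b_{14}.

Step forward from the initial values:
b_4 = 23  b_5 = 26  b_6 = -12  …  b_{11} = 355  b_{12} = -82  b_{13} = -954  b_{14} = -1307.

-1307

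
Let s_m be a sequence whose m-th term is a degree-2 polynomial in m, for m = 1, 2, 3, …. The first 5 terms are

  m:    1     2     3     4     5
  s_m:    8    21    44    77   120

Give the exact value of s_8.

1st diffs: 13, 23, 33, 43.
2nd diffs: 10, 10, 10 (constant).
Newton forward-difference form: s_m = 8 + 13·C(m-1,1) + 10·C(m-1,2).
At m = 8: m-1 = 7, so s_8 = 8 + 91 + 210 = 309.

309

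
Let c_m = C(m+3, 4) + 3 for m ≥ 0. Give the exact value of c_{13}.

1823

C(16, 4) = 1820, so c_{13} = 1823.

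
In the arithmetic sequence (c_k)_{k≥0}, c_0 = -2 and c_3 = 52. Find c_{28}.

Common difference d = (52 - (-2)) / (3 - 0) = 18.
c_k = -2 + (k - 0)·18.
c_{28} = -2 + 28·18 = 502.

502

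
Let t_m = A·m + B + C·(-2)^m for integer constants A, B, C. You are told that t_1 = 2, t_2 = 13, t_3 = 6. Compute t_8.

295

At m = 1, 2, 3: A + B - 2C = 2; 2A + B + 4C = 13; 3A + B - 8C = 6.
Subtracting the first from the second: A + 6C = 11.
Subtracting the second from the third: A - 12C = -7.
Solving: C = 1, A = 5, then B = -1.
Therefore t_8 = 40 + (-1) + 1·256 = 295.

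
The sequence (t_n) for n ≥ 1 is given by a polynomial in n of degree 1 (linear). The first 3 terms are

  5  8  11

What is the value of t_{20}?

1st diffs: 3, 3 (constant).
So t_n = 3n + 2.
Evaluating at n = 20 gives t_{20} = 62.

62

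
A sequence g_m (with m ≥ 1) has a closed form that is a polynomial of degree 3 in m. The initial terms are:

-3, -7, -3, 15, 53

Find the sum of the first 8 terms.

1st diffs: -4, 4, 18, 38.
2nd diffs: 8, 14, 20.
3rd diffs: 6, 6 (constant).
Newton forward-difference form: g_m = -3 + (-4)·C(m-1,1) + 8·C(m-1,2) + 6·C(m-1,3).
Continuing: 117, 213, 347.
Summing m = 1..8 (8 terms) gives 732.

732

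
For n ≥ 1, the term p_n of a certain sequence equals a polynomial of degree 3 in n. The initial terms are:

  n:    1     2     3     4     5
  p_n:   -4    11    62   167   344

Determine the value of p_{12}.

5111

1st diffs: 15, 51, 105, 177.
2nd diffs: 36, 54, 72.
3rd diffs: 18, 18 (constant).
Newton forward-difference form: p_n = -4 + 15·C(n-1,1) + 36·C(n-1,2) + 18·C(n-1,3).
At n = 12: n-1 = 11, so p_{12} = -4 + 165 + 1980 + 2970 = 5111.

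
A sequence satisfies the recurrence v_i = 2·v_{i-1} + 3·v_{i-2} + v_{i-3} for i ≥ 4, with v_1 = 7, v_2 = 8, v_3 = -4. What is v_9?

4256

v_4 = 23;  v_5 = 42;  v_6 = 149;  v_7 = 447;  v_8 = 1383;  v_9 = 4256.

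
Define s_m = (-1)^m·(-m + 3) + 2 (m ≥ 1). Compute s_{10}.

(-1)^10 = 1; -m + 3 at m=10 is -7; so s_{10} = -5.

-5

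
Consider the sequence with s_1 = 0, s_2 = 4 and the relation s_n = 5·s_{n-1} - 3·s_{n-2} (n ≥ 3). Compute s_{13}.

44675840

Applying the relation repeatedly:
s_3 = 20  s_4 = 88  s_5 = 380  …  s_{10} = 560824  s_{11} = 2413100  s_{12} = 10383028  s_{13} = 44675840.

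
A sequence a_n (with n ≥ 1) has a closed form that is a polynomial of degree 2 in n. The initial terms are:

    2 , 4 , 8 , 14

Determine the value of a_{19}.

344

1st diffs: 2, 4, 6.
2nd diffs: 2, 2 (constant).
So a_n = n^2 - n + 2.
Evaluating at n = 19 gives a_{19} = 344.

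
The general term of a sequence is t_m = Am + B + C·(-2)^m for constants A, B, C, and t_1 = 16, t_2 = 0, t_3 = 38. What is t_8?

-744

The three given values yield: A + B - 2C = 16; 2A + B + 4C = 0; 3A + B - 8C = 38.
Subtracting the first from the second: A + 6C = -16.
Subtracting the second from the third: A - 12C = 38.
Solving: C = -3, A = 2, then B = 8.
Hence t_8 = 2·8 + 8 + (-3)·256 = -744.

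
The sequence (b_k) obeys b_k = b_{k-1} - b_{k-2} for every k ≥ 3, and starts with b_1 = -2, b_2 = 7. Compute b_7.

Applying the relation repeatedly:
b_3 = 9  b_4 = 2  b_5 = -7  b_6 = -9  b_7 = -2.

-2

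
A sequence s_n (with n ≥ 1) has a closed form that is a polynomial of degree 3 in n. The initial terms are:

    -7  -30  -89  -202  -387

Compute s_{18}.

1st diffs: -23, -59, -113, -185.
2nd diffs: -36, -54, -72.
3rd diffs: -18, -18 (constant).
Newton forward-difference form: s_n = -7 + (-23)·C(n-1,1) + (-36)·C(n-1,2) + (-18)·C(n-1,3).
At n = 18: n-1 = 17, so s_{18} = -7 - 391 - 4896 - 12240 = -17534.

-17534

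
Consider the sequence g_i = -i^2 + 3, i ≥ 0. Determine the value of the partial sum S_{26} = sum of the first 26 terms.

Over i = 0..25: Σi = 325, Σi² = 5525.
Total = (-1)·5525 + (3)·26 = -5447.

-5447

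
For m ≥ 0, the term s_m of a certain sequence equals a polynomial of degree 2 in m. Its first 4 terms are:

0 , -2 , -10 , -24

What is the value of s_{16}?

-752

1st diffs: -2, -8, -14.
2nd diffs: -6, -6 (constant).
So s_m = -3m^2 + m.
Evaluating at m = 16 gives s_{16} = -752.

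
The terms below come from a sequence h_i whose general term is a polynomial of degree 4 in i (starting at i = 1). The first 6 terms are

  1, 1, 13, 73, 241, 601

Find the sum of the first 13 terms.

1st diffs: 0, 12, 60, 168, 360.
2nd diffs: 12, 48, 108, 192.
3rd diffs: 36, 60, 84.
4th diffs: 24, 24 (constant).
Newton forward-difference form: h_i = 1 + 12·C(i-1,2) + 36·C(i-1,3) + 24·C(i-1,4).
Continuing: …, 1261, 2353, 4033, 6481, …, h_{13} = 20593.
Summing i = 1..13 (13 terms) gives 60073.

60073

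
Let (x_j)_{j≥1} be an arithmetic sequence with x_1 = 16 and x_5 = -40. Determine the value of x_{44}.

-586

Common difference d = (-40 - 16) / (5 - 1) = -14.
x_j = 16 + (j - 1)·(-14).
x_{44} = 16 + 43·(-14) = -586.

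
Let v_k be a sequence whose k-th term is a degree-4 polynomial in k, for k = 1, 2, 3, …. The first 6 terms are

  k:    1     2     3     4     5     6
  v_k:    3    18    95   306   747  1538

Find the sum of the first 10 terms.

29313

1st diffs: 15, 77, 211, 441, 791.
2nd diffs: 62, 134, 230, 350.
3rd diffs: 72, 96, 120.
4th diffs: 24, 24 (constant).
Newton forward-difference form: v_k = 3 + 15·C(k-1,1) + 62·C(k-1,2) + 72·C(k-1,3) + 24·C(k-1,4).
Continuing: 2823, 4770, 7571, 11442.
Summing k = 1..10 (10 terms) gives 29313.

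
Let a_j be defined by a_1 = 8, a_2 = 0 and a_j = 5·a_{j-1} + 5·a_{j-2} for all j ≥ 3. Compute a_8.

Step forward from the initial values:
a_3 = 40  a_4 = 200  a_5 = 1200  a_6 = 7000  a_7 = 41000  a_8 = 240000.

240000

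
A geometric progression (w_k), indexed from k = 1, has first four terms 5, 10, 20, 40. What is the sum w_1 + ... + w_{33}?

Common ratio r = 2.
w_k = 5·2^(k-1).
S = 5·(2^33 - 1)/(2 - 1) = 5·(8589934592 - 1)/(1) = 42949672955.

42949672955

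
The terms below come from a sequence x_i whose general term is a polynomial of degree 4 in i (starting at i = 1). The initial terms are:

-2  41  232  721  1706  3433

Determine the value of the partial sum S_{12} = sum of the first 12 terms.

1st diffs: 43, 191, 489, 985, 1727.
2nd diffs: 148, 298, 496, 742.
3rd diffs: 150, 198, 246.
4th diffs: 48, 48 (constant).
Newton forward-difference form: x_i = -2 + 43·C(i-1,1) + 148·C(i-1,2) + 150·C(i-1,3) + 48·C(i-1,4).
Continuing: …, 6196, 10337, 16246, 24361, …, x_{12} = 49201.
Summing i = 1..12 (12 terms) gives 147640.

147640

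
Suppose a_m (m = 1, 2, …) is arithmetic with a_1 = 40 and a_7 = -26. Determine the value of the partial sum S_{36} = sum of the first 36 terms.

-5490

Common difference d = (-26 - 40) / (7 - 1) = -11.
a_m = 40 + (m - 1)·(-11).
a_{36} = -345; S = 36·(40 + (-345))/2 = -5490.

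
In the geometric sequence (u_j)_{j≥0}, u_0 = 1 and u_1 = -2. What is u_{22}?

Common ratio r = -2.
u_j = 1·(-2)^(j-0).
u_{22} = 1·(-2)^22 = 4194304.

4194304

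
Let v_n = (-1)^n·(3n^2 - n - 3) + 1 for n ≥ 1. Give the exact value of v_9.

(-1)^9 = -1; 3n^2 - n - 3 at n=9 is 231; so v_9 = -230.

-230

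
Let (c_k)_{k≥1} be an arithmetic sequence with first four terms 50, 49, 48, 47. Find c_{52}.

Common difference d = -1.
c_k = 50 + (k - 1)·(-1).
c_{52} = 50 + 51·(-1) = -1.

-1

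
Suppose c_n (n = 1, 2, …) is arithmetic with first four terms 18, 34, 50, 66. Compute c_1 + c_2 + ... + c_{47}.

18142

Common difference d = 16.
c_n = 18 + (n - 1)·16.
c_{47} = 754; S = 47·(18 + 754)/2 = 18142.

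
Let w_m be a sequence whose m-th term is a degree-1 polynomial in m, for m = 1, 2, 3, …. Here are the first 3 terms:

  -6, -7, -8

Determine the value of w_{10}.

-15

1st diffs: -1, -1 (constant).
So w_m = -m - 5.
Evaluating at m = 10 gives w_{10} = -15.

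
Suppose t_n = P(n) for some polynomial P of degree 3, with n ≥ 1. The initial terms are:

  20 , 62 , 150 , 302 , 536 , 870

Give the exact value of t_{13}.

7520

1st diffs: 42, 88, 152, 234, 334.
2nd diffs: 46, 64, 82, 100.
3rd diffs: 18, 18, 18 (constant).
Newton forward-difference form: t_n = 20 + 42·C(n-1,1) + 46·C(n-1,2) + 18·C(n-1,3).
At n = 13: n-1 = 12, so t_{13} = 20 + 504 + 3036 + 3960 = 7520.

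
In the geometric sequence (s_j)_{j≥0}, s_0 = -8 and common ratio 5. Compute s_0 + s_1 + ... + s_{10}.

-97656248

s_j = (-8)·5^(j-0).
S = (-8)·(5^11 - 1)/(5 - 1) = (-8)·(48828125 - 1)/(4) = -97656248.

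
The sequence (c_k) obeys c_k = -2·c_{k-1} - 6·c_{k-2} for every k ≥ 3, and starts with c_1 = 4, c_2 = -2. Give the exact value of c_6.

-344

Compute successive terms:
c_3 = -20; c_4 = 52; c_5 = 16; c_6 = -344.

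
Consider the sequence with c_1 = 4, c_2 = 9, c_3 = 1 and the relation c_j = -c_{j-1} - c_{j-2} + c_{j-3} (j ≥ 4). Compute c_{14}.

Step forward from the initial values:
c_4 = -6  c_5 = 14  c_6 = -7  …  c_{11} = 81  c_{12} = -90  c_{13} = -10  c_{14} = 181.

181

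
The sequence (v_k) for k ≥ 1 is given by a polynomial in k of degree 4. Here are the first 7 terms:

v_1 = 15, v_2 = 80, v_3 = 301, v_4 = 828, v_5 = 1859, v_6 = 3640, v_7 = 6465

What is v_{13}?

67851

1st diffs: 65, 221, 527, 1031, 1781, 2825.
2nd diffs: 156, 306, 504, 750, 1044.
3rd diffs: 150, 198, 246, 294.
4th diffs: 48, 48, 48 (constant).
Newton forward-difference form: v_k = 15 + 65·C(k-1,1) + 156·C(k-1,2) + 150·C(k-1,3) + 48·C(k-1,4).
At k = 13: k-1 = 12, so v_{13} = 15 + 780 + 10296 + 33000 + 23760 = 67851.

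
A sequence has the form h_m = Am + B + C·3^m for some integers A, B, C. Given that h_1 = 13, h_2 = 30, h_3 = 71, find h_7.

At m = 1, 2, 3: A + B + 3C = 13; 2A + B + 9C = 30; 3A + B + 27C = 71.
Subtracting the first from the second: A + 6C = 17.
Subtracting the second from the third: A + 18C = 41.
Solving: C = 2, A = 5, then B = 2.
Hence h_7 = 5·7 + 2 + 2·2187 = 4411.

4411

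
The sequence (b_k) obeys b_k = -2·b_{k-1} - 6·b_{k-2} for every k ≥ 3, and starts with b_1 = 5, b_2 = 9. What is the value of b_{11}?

b_3 = -48; b_4 = 42; b_5 = 204; b_6 = -660; b_7 = 96; b_8 = 3768; b_9 = -8112; b_{10} = -6384; b_{11} = 61440.

61440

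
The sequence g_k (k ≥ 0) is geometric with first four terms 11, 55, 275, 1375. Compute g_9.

21484375

Common ratio r = 5.
g_k = 11·5^(k-0).
g_9 = 11·5^9 = 21484375.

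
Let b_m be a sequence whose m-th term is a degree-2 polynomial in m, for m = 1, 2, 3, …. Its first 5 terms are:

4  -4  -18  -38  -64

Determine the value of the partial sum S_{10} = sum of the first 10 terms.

-1040

1st diffs: -8, -14, -20, -26.
2nd diffs: -6, -6, -6 (constant).
Newton forward-difference form: b_m = 4 + (-8)·C(m-1,1) + (-6)·C(m-1,2).
Continuing: …, -96, -134, -178, -228, …, b_{10} = -284.
Summing m = 1..10 (10 terms) gives -1040.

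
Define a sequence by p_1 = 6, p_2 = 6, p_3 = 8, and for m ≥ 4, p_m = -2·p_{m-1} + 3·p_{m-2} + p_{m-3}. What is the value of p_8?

-58

Iterate the recurrence:
p_4 = 8; p_5 = 14; p_6 = 4; p_7 = 42; p_8 = -58.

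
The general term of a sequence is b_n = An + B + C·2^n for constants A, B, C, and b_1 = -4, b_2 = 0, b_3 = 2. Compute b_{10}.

-972

Write the equations: A + B + 2C = -4; 2A + B + 4C = 0; 3A + B + 8C = 2.
Subtracting the first from the second: A + 2C = 4.
Subtracting the second from the third: A + 4C = 2.
Solving: C = -1, A = 6, then B = -8.
So b_n = 6·n + (-8) + (-1)·2^n; at n=10 this is -972.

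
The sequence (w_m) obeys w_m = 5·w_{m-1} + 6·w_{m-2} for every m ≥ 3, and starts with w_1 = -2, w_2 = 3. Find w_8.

Compute successive terms:
w_3 = 3;  w_4 = 33;  w_5 = 183;  w_6 = 1113;  w_7 = 6663;  w_8 = 39993.
(Characteristic roots are 6 and -1.)

39993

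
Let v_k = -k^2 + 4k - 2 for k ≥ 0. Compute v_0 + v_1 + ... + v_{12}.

Over k = 0..12: Σk = 78, Σk² = 650.
Total = (-1)·650 + (4)·78 + (-2)·13 = -364.

-364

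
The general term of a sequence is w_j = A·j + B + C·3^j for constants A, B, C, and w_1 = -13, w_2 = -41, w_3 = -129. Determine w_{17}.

Plug in j = 1, 2, 3: A + B + 3C = -13; 2A + B + 9C = -41; 3A + B + 27C = -129.
Subtracting the first from the second: A + 6C = -28.
Subtracting the second from the third: A + 18C = -88.
Solving: C = -5, A = 2, then B = 0.
Therefore w_{17} = 34 + 0 + (-5)·129140163 = -645700781.

-645700781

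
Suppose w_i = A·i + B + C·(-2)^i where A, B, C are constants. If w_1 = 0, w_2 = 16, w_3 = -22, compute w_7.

-390

Plug in i = 1, 2, 3: A + B - 2C = 0; 2A + B + 4C = 16; 3A + B - 8C = -22.
Subtracting the first from the second: A + 6C = 16.
Subtracting the second from the third: A - 12C = -38.
Solving: C = 3, A = -2, then B = 8.
So w_i = -2·i + 8 + 3·(-2)^i; at i=7 this is -390.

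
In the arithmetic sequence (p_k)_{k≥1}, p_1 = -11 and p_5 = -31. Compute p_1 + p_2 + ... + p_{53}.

-7473

Common difference d = (-31 - (-11)) / (5 - 1) = -5.
p_k = -11 + (k - 1)·(-5).
p_{53} = -271; S = 53·(-11 + (-271))/2 = -7473.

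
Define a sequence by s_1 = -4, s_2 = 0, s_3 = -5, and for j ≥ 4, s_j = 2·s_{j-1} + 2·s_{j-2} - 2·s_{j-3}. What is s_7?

-68

Applying the relation repeatedly:
s_4 = -2; s_5 = -14; s_6 = -22; s_7 = -68.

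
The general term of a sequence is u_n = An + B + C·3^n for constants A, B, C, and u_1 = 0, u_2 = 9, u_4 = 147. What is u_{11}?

354258

Plug in n = 1, 2, 4: A + B + 3C = 0; 2A + B + 9C = 9; 4A + B + 81C = 147.
Subtracting the first from the second: A + 6C = 9.
Subtracting the second from the third: 2A + 72C = 138.
Solving: C = 2, A = -3, then B = -3.
Therefore u_{11} = -33 + (-3) + 2·177147 = 354258.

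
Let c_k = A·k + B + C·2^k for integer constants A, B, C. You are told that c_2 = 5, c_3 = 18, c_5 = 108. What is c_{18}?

Write the equations: 2A + B + 4C = 5; 3A + B + 8C = 18; 5A + B + 32C = 108.
Subtracting the first from the second: A + 4C = 13.
Subtracting the second from the third: 2A + 24C = 90.
Solving: C = 4, A = -3, then B = -5.
Hence c_{18} = -3·18 + (-5) + 4·262144 = 1048517.

1048517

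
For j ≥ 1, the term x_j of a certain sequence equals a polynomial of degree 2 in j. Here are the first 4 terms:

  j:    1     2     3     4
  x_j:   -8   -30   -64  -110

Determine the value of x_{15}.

1st diffs: -22, -34, -46.
2nd diffs: -12, -12 (constant).
Newton forward-difference form: x_j = -8 + (-22)·C(j-1,1) + (-12)·C(j-1,2).
At j = 15: j-1 = 14, so x_{15} = -8 - 308 - 1092 = -1408.

-1408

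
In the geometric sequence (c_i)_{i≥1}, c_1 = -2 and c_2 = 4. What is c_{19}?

Common ratio r = -2.
c_i = (-2)·(-2)^(i-1).
c_{19} = (-2)·(-2)^18 = -524288.

-524288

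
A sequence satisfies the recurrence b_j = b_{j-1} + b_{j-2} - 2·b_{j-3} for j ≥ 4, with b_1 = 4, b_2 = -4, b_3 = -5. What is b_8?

Step forward from the initial values:
b_4 = -17;  b_5 = -14;  b_6 = -21;  b_7 = -1;  b_8 = 6.

6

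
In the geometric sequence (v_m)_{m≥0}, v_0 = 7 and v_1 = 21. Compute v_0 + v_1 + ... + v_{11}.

1860040

Common ratio r = 3.
v_m = 7·3^(m-0).
S = 7·(3^12 - 1)/(3 - 1) = 7·(531441 - 1)/(2) = 1860040.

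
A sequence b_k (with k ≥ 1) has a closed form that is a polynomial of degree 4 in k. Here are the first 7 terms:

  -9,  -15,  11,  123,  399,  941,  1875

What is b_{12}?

18515

1st diffs: -6, 26, 112, 276, 542, 934.
2nd diffs: 32, 86, 164, 266, 392.
3rd diffs: 54, 78, 102, 126.
4th diffs: 24, 24, 24 (constant).
So b_k = k^4 - k^3 - 3k^2 - 5k - 1.
Evaluating at k = 12 gives b_{12} = 18515.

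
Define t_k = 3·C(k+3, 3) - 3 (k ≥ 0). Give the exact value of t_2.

C(5, 3) = 10, so t_2 = 27.

27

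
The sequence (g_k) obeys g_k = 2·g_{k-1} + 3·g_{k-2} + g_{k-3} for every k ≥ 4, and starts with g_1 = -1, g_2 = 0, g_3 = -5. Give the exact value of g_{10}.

Applying the relation repeatedly:
g_4 = -11, g_5 = -37, g_6 = -112, g_7 = -346, g_8 = -1065, g_9 = -3280, g_{10} = -10101.

-10101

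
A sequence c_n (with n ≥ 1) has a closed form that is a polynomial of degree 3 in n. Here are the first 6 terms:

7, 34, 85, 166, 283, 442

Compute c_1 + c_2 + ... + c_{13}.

13351

1st diffs: 27, 51, 81, 117, 159.
2nd diffs: 24, 30, 36, 42.
3rd diffs: 6, 6, 6 (constant).
Newton forward-difference form: c_n = 7 + 27·C(n-1,1) + 24·C(n-1,2) + 6·C(n-1,3).
Continuing: …, 649, 910, 1231, 1618, …, c_{13} = 3235.
Summing n = 1..13 (13 terms) gives 13351.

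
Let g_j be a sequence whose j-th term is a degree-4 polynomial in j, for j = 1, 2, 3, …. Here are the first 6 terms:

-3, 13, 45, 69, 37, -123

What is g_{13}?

-15915

1st diffs: 16, 32, 24, -32, -160.
2nd diffs: 16, -8, -56, -128.
3rd diffs: -24, -48, -72.
4th diffs: -24, -24 (constant).
So g_j = -j^4 + 6j^3 - 3j^2 - 2j - 3.
Evaluating at j = 13 gives g_{13} = -15915.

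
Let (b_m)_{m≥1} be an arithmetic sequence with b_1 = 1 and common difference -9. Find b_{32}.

-278

b_m = 1 + (m - 1)·(-9).
b_{32} = 1 + 31·(-9) = -278.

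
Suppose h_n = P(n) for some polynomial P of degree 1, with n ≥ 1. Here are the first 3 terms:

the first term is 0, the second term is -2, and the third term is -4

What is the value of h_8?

1st diffs: -2, -2 (constant).
So h_n = -2n + 2.
Evaluating at n = 8 gives h_8 = -14.

-14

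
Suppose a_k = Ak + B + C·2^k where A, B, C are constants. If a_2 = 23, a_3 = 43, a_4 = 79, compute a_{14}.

65591

Write the equations: 2A + B + 4C = 23; 3A + B + 8C = 43; 4A + B + 16C = 79.
Subtracting the first from the second: A + 4C = 20.
Subtracting the second from the third: A + 8C = 36.
Solving: C = 4, A = 4, then B = -1.
Therefore a_{14} = 56 + (-1) + 4·16384 = 65591.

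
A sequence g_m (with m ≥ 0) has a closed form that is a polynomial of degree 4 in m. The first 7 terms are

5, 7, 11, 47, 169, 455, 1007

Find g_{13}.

25927

1st diffs: 2, 4, 36, 122, 286, 552.
2nd diffs: 2, 32, 86, 164, 266.
3rd diffs: 30, 54, 78, 102.
4th diffs: 24, 24, 24 (constant).
Newton forward-difference form: g_m = 5 + 2·C(m,1) + 2·C(m,2) + 30·C(m,3) + 24·C(m,4).
At m = 13: m = 13, so g_{13} = 5 + 26 + 156 + 8580 + 17160 = 25927.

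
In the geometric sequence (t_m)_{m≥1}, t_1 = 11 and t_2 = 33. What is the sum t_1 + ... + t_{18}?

Common ratio r = 3.
t_m = 11·3^(m-1).
S = 11·(3^18 - 1)/(3 - 1) = 11·(387420489 - 1)/(2) = 2130812684.

2130812684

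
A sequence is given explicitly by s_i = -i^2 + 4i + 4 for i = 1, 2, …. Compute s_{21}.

s_{21} = -1·21^2 + 4·21 + 4 = -353.

-353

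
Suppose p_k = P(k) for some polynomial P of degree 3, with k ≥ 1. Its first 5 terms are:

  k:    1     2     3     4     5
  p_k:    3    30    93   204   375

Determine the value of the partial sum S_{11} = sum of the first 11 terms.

1st diffs: 27, 63, 111, 171.
2nd diffs: 36, 48, 60.
3rd diffs: 12, 12 (constant).
So p_k = 2k^3 + 6k^2 - 5k.
Continuing: …, 618, 945, 1368, 1899, …, p_{11} = 3333.
Summing k = 1..11 (11 terms) gives 11418.

11418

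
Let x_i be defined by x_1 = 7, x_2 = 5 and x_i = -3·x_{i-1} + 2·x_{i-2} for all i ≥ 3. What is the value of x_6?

149

x_3 = -1  x_4 = 13  x_5 = -41  x_6 = 149.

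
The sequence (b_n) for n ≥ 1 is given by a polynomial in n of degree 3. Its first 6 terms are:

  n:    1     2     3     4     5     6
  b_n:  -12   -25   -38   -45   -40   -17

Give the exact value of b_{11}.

578

1st diffs: -13, -13, -7, 5, 23.
2nd diffs: 0, 6, 12, 18.
3rd diffs: 6, 6, 6 (constant).
Newton forward-difference form: b_n = -12 + (-13)·C(n-1,1) + 6·C(n-1,3).
At n = 11: n-1 = 10, so b_{11} = -12 - 130 + 720 = 578.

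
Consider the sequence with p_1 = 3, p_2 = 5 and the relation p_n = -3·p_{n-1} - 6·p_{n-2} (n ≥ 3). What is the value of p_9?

Step forward from the initial values:
p_3 = -33; p_4 = 69; p_5 = -9; p_6 = -387; p_7 = 1215; p_8 = -1323; p_9 = -3321.

-3321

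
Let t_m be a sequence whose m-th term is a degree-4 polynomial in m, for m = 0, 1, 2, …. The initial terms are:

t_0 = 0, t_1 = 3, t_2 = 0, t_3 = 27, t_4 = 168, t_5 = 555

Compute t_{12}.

1st diffs: 3, -3, 27, 141, 387.
2nd diffs: -6, 30, 114, 246.
3rd diffs: 36, 84, 132.
4th diffs: 48, 48 (constant).
So t_m = 2m^4 - 6m^3 + m^2 + 6m.
Evaluating at m = 12 gives t_{12} = 31320.

31320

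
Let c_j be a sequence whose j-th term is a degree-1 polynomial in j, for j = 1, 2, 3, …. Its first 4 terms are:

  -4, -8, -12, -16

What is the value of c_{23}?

1st diffs: -4, -4, -4 (constant).
So c_j = -4j.
Evaluating at j = 23 gives c_{23} = -92.

-92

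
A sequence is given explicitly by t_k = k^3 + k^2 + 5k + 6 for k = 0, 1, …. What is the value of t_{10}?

1156

t_{10} = 1·10^3 + 1·10^2 + 5·10 + 6 = 1156.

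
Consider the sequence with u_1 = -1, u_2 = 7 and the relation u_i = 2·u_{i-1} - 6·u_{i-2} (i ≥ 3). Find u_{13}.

142400

Applying the relation repeatedly:
u_3 = 20;  u_4 = -2;  u_5 = -124;  …;  u_{10} = -7184;  u_{11} = -28096;  u_{12} = -13088;  u_{13} = 142400.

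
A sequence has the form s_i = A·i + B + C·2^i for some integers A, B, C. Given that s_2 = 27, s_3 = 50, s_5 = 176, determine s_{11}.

10274

Plug in i = 2, 3, 5: 2A + B + 4C = 27; 3A + B + 8C = 50; 5A + B + 32C = 176.
Subtracting the first from the second: A + 4C = 23.
Subtracting the second from the third: 2A + 24C = 126.
Solving: C = 5, A = 3, then B = 1.
Therefore s_{11} = 33 + 1 + 5·2048 = 10274.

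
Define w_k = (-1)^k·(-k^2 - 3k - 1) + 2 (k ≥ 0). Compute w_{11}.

(-1)^11 = -1; -k^2 - 3k - 1 at k=11 is -155; so w_{11} = 157.

157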